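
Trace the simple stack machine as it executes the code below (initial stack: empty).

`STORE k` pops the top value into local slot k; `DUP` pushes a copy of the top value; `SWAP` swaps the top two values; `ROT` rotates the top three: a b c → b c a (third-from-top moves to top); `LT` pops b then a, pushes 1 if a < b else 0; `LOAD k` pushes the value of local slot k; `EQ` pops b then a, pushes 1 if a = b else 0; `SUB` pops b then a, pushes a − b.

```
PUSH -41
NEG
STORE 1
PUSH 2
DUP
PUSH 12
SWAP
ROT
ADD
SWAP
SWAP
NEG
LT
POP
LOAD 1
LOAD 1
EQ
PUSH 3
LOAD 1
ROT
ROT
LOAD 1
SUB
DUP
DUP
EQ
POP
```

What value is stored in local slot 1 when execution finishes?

PUSH -41  -41
NEG       41
STORE 1   (empty)
PUSH 2    2
DUP       2 2
PUSH 12   2 2 12
SWAP      2 12 2
ROT       12 2 2
ADD       12 4
SWAP      4 12
SWAP      12 4
NEG       12 -4
LT        0
POP       (empty)
LOAD 1    41
LOAD 1    41 41
EQ        1
PUSH 3    1 3
LOAD 1    1 3 41
ROT       3 41 1
ROT       41 1 3
LOAD 1    41 1 3 41
SUB       41 1 -38
DUP       41 1 -38 -38
DUP       41 1 -38 -38 -38
EQ        41 1 -38 1
POP       41 1 -38

41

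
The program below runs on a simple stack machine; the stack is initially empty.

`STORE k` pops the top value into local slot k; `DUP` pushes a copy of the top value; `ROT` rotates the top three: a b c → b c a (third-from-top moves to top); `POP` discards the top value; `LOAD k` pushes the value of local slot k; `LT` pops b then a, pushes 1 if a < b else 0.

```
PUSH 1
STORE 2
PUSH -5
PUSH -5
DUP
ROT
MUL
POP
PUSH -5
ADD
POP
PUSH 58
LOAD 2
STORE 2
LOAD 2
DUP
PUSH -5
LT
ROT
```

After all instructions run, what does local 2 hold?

1

PUSH 1   1
STORE 2  (empty)
PUSH -5  -5
PUSH -5  -5 -5
DUP      -5 -5 -5
ROT      -5 -5 -5
MUL      -5 25
POP      -5
PUSH -5  -5 -5
ADD      -10
POP      (empty)
PUSH 58  58
LOAD 2   58 1
STORE 2  58
LOAD 2   58 1
DUP      58 1 1
PUSH -5  58 1 1 -5
LT       58 1 0
ROT      1 0 58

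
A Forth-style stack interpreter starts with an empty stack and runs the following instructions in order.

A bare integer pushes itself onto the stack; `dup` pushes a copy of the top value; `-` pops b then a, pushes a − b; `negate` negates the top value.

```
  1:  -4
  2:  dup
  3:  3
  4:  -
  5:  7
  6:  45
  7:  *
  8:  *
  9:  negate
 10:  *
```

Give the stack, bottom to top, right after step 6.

[-4, -7, 7, 45]

-4  → [-4]
dup → [-4, -4]
3   → [-4, -4, 3]
-   → [-4, -7]
7   → [-4, -7, 7]
45  → [-4, -7, 7, 45]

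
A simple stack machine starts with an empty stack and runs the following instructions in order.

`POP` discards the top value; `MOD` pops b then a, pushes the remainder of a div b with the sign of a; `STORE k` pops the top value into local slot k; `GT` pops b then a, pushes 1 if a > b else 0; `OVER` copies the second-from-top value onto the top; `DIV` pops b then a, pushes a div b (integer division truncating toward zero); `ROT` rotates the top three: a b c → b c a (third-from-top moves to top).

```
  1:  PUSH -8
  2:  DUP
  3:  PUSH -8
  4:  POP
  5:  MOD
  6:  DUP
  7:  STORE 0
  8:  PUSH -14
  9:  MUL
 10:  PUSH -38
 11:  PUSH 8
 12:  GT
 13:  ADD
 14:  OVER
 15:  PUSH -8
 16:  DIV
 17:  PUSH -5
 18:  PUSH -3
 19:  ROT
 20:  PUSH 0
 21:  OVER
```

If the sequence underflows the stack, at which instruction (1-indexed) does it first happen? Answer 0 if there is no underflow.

PUSH -8   -8
DUP       -8 -8
PUSH -8   -8 -8 -8
POP       -8 -8
MOD       0
DUP       0 0
STORE 0   0
PUSH -14  0 -14
MUL       0
PUSH -38  0 -38
PUSH 8    0 -38 8
GT        0 0
ADD       0
OVER  — needs 2 operands, stack has 1 → underflow

14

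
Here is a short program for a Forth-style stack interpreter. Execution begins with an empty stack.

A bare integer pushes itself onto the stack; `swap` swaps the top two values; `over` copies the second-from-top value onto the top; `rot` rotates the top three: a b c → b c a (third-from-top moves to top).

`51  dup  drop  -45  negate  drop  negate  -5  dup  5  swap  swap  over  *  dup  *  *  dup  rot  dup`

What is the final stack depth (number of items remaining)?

51      [51]
dup     [51, 51]
drop    [51]
-45     [51, -45]
negate  [51, 45]
drop    [51]
negate  [-51]
-5      [-51, -5]
dup     [-51, -5, -5]
5       [-51, -5, -5, 5]
swap    [-51, -5, 5, -5]
swap    [-51, -5, -5, 5]
over    [-51, -5, -5, 5, -5]
*       [-51, -5, -5, -25]
dup     [-51, -5, -5, -25, -25]
*       [-51, -5, -5, 625]
*       [-51, -5, -3125]
dup     [-51, -5, -3125, -3125]
rot     [-51, -3125, -3125, -5]
dup     [-51, -3125, -3125, -5, -5]

5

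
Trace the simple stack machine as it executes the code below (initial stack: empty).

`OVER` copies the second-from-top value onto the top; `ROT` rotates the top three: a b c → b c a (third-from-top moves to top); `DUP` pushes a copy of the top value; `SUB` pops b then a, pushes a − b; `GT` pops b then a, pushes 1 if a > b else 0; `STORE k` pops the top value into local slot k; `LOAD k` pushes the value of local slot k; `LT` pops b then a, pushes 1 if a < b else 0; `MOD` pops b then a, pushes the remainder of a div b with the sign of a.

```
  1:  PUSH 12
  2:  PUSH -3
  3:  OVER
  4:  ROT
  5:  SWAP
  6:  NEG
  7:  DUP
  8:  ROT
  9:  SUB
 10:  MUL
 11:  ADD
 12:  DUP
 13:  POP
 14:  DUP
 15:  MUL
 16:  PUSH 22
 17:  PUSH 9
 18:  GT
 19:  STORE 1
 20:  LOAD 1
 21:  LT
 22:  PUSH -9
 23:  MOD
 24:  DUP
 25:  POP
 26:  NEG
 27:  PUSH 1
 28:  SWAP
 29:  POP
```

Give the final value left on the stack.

1

PUSH 12  [12]
PUSH -3  [12, -3]
OVER     [12, -3, 12]
ROT      [-3, 12, 12]
SWAP     [-3, 12, 12]
NEG      [-3, 12, -12]
DUP      [-3, 12, -12, -12]
ROT      [-3, -12, -12, 12]
SUB      [-3, -12, -24]
MUL      [-3, 288]
ADD      [285]
DUP      [285, 285]
POP      [285]
DUP      [285, 285]
MUL      [81225]
PUSH 22  [81225, 22]
PUSH 9   [81225, 22, 9]
GT       [81225, 1]
STORE 1  [81225]
LOAD 1   [81225, 1]
LT       [0]
PUSH -9  [0, -9]
MOD      [0]
DUP      [0, 0]
POP      [0]
NEG      [0]
PUSH 1   [0, 1]
SWAP     [1, 0]
POP      [1]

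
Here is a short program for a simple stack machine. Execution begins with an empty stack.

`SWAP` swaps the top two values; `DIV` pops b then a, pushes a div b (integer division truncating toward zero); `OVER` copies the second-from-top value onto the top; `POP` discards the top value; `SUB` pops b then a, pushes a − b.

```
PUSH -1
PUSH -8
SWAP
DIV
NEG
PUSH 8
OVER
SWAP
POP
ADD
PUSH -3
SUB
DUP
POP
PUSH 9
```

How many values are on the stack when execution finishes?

2

PUSH -1  -1
PUSH -8  -1 -8
SWAP     -8 -1
DIV      8
NEG      -8
PUSH 8   -8 8
OVER     -8 8 -8
SWAP     -8 -8 8
POP      -8 -8
ADD      -16
PUSH -3  -16 -3
SUB      -13
DUP      -13 -13
POP      -13
PUSH 9   -13 9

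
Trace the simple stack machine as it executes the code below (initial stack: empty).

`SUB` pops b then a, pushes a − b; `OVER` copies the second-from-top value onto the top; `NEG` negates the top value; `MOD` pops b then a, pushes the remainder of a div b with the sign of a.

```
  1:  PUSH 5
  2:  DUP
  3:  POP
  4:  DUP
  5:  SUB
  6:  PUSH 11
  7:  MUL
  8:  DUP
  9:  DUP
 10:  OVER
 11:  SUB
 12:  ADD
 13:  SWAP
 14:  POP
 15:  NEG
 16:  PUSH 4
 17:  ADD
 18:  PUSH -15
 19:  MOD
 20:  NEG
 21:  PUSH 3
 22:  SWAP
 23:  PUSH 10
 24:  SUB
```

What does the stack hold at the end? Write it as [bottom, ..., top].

PUSH 5   → [5]
DUP      → [5, 5]
POP      → [5]
DUP      → [5, 5]
SUB      → [0]
PUSH 11  → [0, 11]
MUL      → [0]
DUP      → [0, 0]
DUP      → [0, 0, 0]
OVER     → [0, 0, 0, 0]
SUB      → [0, 0, 0]
ADD      → [0, 0]
SWAP     → [0, 0]
POP      → [0]
NEG      → [0]
PUSH 4   → [0, 4]
ADD      → [4]
PUSH -15 → [4, -15]
MOD      → [4]
NEG      → [-4]
PUSH 3   → [-4, 3]
SWAP     → [3, -4]
PUSH 10  → [3, -4, 10]
SUB      → [3, -14]

[3, -14]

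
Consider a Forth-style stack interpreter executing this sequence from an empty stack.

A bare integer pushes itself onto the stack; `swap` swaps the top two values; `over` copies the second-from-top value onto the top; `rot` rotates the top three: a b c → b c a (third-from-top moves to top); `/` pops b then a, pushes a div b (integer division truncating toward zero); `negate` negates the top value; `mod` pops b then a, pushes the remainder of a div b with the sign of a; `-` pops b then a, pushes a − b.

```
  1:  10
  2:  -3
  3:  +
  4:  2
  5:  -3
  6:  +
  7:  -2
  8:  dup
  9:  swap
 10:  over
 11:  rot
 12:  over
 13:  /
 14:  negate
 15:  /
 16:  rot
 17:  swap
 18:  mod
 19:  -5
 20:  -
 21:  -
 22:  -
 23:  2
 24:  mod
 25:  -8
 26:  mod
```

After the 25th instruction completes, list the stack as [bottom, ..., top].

[1, -8]

10     → 10
-3     → 10 -3
+      → 7
2      → 7 2
-3     → 7 2 -3
+      → 7 -1
-2     → 7 -1 -2
dup    → 7 -1 -2 -2
swap   → 7 -1 -2 -2
over   → 7 -1 -2 -2 -2
rot    → 7 -1 -2 -2 -2
over   → 7 -1 -2 -2 -2 -2
/      → 7 -1 -2 -2 1
negate → 7 -1 -2 -2 -1
/      → 7 -1 -2 2
rot    → 7 -2 2 -1
swap   → 7 -2 -1 2
mod    → 7 -2 -1
-5     → 7 -2 -1 -5
-      → 7 -2 4
-      → 7 -6
-      → 13
2      → 13 2
mod    → 1
-8     → 1 -8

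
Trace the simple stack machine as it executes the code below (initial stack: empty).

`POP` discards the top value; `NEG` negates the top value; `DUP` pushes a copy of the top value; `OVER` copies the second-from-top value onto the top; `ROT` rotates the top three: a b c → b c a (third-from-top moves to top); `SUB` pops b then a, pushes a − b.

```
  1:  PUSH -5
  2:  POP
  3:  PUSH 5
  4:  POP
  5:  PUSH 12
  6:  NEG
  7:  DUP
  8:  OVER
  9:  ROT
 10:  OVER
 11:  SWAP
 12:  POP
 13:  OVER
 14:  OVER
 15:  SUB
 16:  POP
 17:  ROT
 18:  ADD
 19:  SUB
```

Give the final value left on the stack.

12

PUSH -5 → [-5]
POP     → []
PUSH 5  → [5]
POP     → []
PUSH 12 → [12]
NEG     → [-12]
DUP     → [-12, -12]
OVER    → [-12, -12, -12]
ROT     → [-12, -12, -12]
OVER    → [-12, -12, -12, -12]
SWAP    → [-12, -12, -12, -12]
POP     → [-12, -12, -12]
OVER    → [-12, -12, -12, -12]
OVER    → [-12, -12, -12, -12, -12]
SUB     → [-12, -12, -12, 0]
POP     → [-12, -12, -12]
ROT     → [-12, -12, -12]
ADD     → [-12, -24]
SUB     → [12]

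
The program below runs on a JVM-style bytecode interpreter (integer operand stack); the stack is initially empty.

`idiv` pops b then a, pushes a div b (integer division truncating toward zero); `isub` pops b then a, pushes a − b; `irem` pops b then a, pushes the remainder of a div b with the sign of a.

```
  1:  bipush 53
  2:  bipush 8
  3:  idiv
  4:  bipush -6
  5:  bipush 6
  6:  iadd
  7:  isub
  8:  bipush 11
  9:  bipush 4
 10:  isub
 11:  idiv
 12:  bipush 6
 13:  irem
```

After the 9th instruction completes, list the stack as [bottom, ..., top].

[6, 11, 4]

bipush 53 : [53]
bipush 8  : [53, 8]
idiv      : [6]
bipush -6 : [6, -6]
bipush 6  : [6, -6, 6]
iadd      : [6, 0]
isub      : [6]
bipush 11 : [6, 11]
bipush 4  : [6, 11, 4]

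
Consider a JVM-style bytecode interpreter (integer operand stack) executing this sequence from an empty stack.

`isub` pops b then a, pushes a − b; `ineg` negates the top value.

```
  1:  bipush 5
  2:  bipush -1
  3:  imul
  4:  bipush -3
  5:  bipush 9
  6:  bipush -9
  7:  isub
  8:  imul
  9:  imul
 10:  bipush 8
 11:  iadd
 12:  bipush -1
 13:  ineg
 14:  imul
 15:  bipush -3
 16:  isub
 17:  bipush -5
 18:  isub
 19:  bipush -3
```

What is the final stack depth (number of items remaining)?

2

bipush 5  → 5
bipush -1 → 5 -1
imul      → -5
bipush -3 → -5 -3
bipush 9  → -5 -3 9
bipush -9 → -5 -3 9 -9
isub      → -5 -3 18
imul      → -5 -54
imul      → 270
bipush 8  → 270 8
iadd      → 278
bipush -1 → 278 -1
ineg      → 278 1
imul      → 278
bipush -3 → 278 -3
isub      → 281
bipush -5 → 281 -5
isub      → 286
bipush -3 → 286 -3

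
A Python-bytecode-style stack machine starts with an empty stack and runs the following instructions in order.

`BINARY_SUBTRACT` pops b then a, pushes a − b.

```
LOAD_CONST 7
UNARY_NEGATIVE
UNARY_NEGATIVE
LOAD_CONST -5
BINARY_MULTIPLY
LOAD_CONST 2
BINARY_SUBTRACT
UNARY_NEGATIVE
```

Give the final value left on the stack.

LOAD_CONST 7    -> 7
UNARY_NEGATIVE  -> -7
UNARY_NEGATIVE  -> 7
LOAD_CONST -5   -> 7 -5
BINARY_MULTIPLY -> -35
LOAD_CONST 2    -> -35 2
BINARY_SUBTRACT -> -37
UNARY_NEGATIVE  -> 37

37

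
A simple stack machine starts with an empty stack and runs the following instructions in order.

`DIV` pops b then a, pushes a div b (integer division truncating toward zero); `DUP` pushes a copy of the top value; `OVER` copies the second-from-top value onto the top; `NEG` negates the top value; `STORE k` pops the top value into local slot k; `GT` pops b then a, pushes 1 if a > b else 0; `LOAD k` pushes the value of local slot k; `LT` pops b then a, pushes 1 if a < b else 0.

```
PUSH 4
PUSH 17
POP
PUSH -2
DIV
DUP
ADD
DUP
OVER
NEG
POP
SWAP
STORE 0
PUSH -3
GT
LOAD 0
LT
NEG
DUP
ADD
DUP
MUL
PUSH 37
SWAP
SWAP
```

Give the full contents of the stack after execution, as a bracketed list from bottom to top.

PUSH 4   [4]
PUSH 17  [4, 17]
POP      [4]
PUSH -2  [4, -2]
DIV      [-2]
DUP      [-2, -2]
ADD      [-4]
DUP      [-4, -4]
OVER     [-4, -4, -4]
NEG      [-4, -4, 4]
POP      [-4, -4]
SWAP     [-4, -4]
STORE 0  [-4]
PUSH -3  [-4, -3]
GT       [0]
LOAD 0   [0, -4]
LT       [0]
NEG      [0]
DUP      [0, 0]
ADD      [0]
DUP      [0, 0]
MUL      [0]
PUSH 37  [0, 37]
SWAP     [37, 0]
SWAP     [0, 37]

[0, 37]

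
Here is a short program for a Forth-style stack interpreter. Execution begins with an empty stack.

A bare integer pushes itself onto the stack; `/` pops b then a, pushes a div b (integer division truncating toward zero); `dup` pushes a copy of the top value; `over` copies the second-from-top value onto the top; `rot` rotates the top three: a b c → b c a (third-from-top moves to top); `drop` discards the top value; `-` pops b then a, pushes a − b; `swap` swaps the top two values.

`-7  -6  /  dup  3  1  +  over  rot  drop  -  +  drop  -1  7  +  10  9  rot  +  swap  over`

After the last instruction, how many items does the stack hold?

3

-7   → -7
-6   → -7 -6
/    → 1
dup  → 1 1
3    → 1 1 3
1    → 1 1 3 1
+    → 1 1 4
over → 1 1 4 1
rot  → 1 4 1 1
drop → 1 4 1
-    → 1 3
+    → 4
drop → (empty)
-1   → -1
7    → -1 7
+    → 6
10   → 6 10
9    → 6 10 9
rot  → 10 9 6
+    → 10 15
swap → 15 10
over → 15 10 15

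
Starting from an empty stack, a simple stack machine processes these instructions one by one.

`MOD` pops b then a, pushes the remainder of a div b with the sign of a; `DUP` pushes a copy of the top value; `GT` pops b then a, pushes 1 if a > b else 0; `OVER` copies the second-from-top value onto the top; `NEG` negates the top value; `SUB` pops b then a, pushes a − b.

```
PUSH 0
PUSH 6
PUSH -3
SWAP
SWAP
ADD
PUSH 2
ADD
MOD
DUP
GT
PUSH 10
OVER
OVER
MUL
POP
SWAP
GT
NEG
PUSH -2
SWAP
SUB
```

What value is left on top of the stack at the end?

PUSH 0   0
PUSH 6   0 6
PUSH -3  0 6 -3
SWAP     0 -3 6
SWAP     0 6 -3
ADD      0 3
PUSH 2   0 3 2
ADD      0 5
MOD      0
DUP      0 0
GT       0
PUSH 10  0 10
OVER     0 10 0
OVER     0 10 0 10
MUL      0 10 0
POP      0 10
SWAP     10 0
GT       1
NEG      -1
PUSH -2  -1 -2
SWAP     -2 -1
SUB      -1

-1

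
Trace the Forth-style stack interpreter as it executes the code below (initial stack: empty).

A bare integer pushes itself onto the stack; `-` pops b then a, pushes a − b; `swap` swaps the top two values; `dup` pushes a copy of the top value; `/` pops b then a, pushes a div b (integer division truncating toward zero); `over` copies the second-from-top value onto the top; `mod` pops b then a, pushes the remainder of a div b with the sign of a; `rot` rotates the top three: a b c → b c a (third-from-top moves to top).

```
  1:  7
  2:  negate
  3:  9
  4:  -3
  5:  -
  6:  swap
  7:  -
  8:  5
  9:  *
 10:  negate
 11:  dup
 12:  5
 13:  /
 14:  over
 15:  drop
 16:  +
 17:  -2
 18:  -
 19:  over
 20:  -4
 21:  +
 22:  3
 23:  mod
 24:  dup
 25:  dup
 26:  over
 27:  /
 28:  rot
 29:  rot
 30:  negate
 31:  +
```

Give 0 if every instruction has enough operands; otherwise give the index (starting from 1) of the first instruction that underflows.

7      : [7]
negate : [-7]
9      : [-7, 9]
-3     : [-7, 9, -3]
-      : [-7, 12]
swap   : [12, -7]
-      : [19]
5      : [19, 5]
*      : [95]
negate : [-95]
dup    : [-95, -95]
5      : [-95, -95, 5]
/      : [-95, -19]
over   : [-95, -19, -95]
drop   : [-95, -19]
+      : [-114]
-2     : [-114, -2]
-      : [-112]
over  — needs 2 operands, stack has 1 → underflow

19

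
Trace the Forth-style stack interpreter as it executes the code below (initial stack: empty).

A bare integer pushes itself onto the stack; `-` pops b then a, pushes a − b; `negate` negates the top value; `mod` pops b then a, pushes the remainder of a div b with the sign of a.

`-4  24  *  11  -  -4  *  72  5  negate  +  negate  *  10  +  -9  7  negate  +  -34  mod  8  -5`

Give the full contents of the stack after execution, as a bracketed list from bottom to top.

[-28666, -16, 8, -5]

-4     -> [-4]
24     -> [-4, 24]
*      -> [-96]
11     -> [-96, 11]
-      -> [-107]
-4     -> [-107, -4]
*      -> [428]
72     -> [428, 72]
5      -> [428, 72, 5]
negate -> [428, 72, -5]
+      -> [428, 67]
negate -> [428, -67]
*      -> [-28676]
10     -> [-28676, 10]
+      -> [-28666]
-9     -> [-28666, -9]
7      -> [-28666, -9, 7]
negate -> [-28666, -9, -7]
+      -> [-28666, -16]
-34    -> [-28666, -16, -34]
mod    -> [-28666, -16]
8      -> [-28666, -16, 8]
-5     -> [-28666, -16, 8, -5]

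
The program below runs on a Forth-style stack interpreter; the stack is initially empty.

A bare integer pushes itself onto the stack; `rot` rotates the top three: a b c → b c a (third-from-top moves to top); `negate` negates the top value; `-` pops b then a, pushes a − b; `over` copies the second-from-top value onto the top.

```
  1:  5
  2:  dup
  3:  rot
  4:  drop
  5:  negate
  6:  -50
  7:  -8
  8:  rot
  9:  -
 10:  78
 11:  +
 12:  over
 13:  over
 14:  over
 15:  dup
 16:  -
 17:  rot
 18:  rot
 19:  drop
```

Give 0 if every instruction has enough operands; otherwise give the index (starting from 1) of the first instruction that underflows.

3

5   : [5]
dup : [5, 5]
rot  — needs 3 operands, stack has 2 → underflow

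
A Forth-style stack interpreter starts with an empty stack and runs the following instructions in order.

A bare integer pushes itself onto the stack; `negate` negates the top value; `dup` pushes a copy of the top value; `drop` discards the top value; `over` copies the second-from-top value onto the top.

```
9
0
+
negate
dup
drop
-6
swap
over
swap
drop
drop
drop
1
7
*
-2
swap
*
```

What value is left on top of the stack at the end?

-14

9      → [9]
0      → [9, 0]
+      → [9]
negate → [-9]
dup    → [-9, -9]
drop   → [-9]
-6     → [-9, -6]
swap   → [-6, -9]
over   → [-6, -9, -6]
swap   → [-6, -6, -9]
drop   → [-6, -6]
drop   → [-6]
drop   → []
1      → [1]
7      → [1, 7]
*      → [7]
-2     → [7, -2]
swap   → [-2, 7]
*      → [-14]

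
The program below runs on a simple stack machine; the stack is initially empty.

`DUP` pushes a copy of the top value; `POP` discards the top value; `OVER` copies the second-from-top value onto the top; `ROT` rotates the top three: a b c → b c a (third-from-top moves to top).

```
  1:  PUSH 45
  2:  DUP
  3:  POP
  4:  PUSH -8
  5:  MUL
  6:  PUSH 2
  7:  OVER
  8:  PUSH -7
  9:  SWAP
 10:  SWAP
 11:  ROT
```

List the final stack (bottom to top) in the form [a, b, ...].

[-360, -360, -7, 2]

PUSH 45 : 45
DUP     : 45 45
POP     : 45
PUSH -8 : 45 -8
MUL     : -360
PUSH 2  : -360 2
OVER    : -360 2 -360
PUSH -7 : -360 2 -360 -7
SWAP    : -360 2 -7 -360
SWAP    : -360 2 -360 -7
ROT     : -360 -360 -7 2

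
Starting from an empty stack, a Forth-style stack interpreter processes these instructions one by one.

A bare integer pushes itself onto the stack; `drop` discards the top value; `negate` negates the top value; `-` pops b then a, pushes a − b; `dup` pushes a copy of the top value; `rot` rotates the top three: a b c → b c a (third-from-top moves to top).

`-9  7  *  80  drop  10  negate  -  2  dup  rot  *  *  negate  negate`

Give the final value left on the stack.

-212

-9     → [-9]
7      → [-9, 7]
*      → [-63]
80     → [-63, 80]
drop   → [-63]
10     → [-63, 10]
negate → [-63, -10]
-      → [-53]
2      → [-53, 2]
dup    → [-53, 2, 2]
rot    → [2, 2, -53]
*      → [2, -106]
*      → [-212]
negate → [212]
negate → [-212]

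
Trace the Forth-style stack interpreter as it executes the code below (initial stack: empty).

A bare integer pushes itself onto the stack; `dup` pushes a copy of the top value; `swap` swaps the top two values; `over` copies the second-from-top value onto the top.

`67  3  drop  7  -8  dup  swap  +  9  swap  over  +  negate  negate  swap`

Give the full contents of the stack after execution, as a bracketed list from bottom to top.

67      67
3       67 3
drop    67
7       67 7
-8      67 7 -8
dup     67 7 -8 -8
swap    67 7 -8 -8
+       67 7 -16
9       67 7 -16 9
swap    67 7 9 -16
over    67 7 9 -16 9
+       67 7 9 -7
negate  67 7 9 7
negate  67 7 9 -7
swap    67 7 -7 9

[67, 7, -7, 9]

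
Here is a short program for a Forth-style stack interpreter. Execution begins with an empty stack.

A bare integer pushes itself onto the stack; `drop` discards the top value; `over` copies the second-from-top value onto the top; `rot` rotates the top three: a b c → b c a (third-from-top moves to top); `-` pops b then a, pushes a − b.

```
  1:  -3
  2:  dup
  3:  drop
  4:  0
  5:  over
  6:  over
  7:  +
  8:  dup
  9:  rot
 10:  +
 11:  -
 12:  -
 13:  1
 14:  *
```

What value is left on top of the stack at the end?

-3

-3    [-3]
dup   [-3, -3]
drop  [-3]
0     [-3, 0]
over  [-3, 0, -3]
over  [-3, 0, -3, 0]
+     [-3, 0, -3]
dup   [-3, 0, -3, -3]
rot   [-3, -3, -3, 0]
+     [-3, -3, -3]
-     [-3, 0]
-     [-3]
1     [-3, 1]
*     [-3]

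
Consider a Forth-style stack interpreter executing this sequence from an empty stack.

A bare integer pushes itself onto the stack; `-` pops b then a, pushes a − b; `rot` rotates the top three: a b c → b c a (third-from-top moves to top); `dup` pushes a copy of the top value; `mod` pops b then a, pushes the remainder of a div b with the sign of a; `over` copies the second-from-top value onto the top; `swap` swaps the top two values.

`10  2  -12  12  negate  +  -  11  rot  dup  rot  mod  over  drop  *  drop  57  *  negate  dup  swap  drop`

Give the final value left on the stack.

-1482

10     : [10]
2      : [10, 2]
-12    : [10, 2, -12]
12     : [10, 2, -12, 12]
negate : [10, 2, -12, -12]
+      : [10, 2, -24]
-      : [10, 26]
11     : [10, 26, 11]
rot    : [26, 11, 10]
dup    : [26, 11, 10, 10]
rot    : [26, 10, 10, 11]
mod    : [26, 10, 10]
over   : [26, 10, 10, 10]
drop   : [26, 10, 10]
*      : [26, 100]
drop   : [26]
57     : [26, 57]
*      : [1482]
negate : [-1482]
dup    : [-1482, -1482]
swap   : [-1482, -1482]
drop   : [-1482]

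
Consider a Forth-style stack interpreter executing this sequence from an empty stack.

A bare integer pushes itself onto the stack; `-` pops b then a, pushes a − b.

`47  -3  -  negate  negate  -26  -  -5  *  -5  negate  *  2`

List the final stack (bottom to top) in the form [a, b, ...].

[-1900, 2]

47     → [47]
-3     → [47, -3]
-      → [50]
negate → [-50]
negate → [50]
-26    → [50, -26]
-      → [76]
-5     → [76, -5]
*      → [-380]
-5     → [-380, -5]
negate → [-380, 5]
*      → [-1900]
2      → [-1900, 2]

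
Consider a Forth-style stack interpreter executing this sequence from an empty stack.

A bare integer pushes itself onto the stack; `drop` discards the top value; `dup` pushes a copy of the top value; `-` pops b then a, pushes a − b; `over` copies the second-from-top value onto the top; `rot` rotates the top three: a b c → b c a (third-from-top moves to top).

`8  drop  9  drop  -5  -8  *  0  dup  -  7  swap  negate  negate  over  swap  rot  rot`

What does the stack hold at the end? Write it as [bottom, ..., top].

8       8
drop    (empty)
9       9
drop    (empty)
-5      -5
-8      -5 -8
*       40
0       40 0
dup     40 0 0
-       40 0
7       40 0 7
swap    40 7 0
negate  40 7 0
negate  40 7 0
over    40 7 0 7
swap    40 7 7 0
rot     40 7 0 7
rot     40 0 7 7

[40, 0, 7, 7]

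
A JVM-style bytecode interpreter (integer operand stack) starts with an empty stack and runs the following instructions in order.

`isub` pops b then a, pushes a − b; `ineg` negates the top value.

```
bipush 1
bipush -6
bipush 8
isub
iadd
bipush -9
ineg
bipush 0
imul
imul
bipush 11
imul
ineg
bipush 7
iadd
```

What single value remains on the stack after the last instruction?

bipush 1   [1]
bipush -6  [1, -6]
bipush 8   [1, -6, 8]
isub       [1, -14]
iadd       [-13]
bipush -9  [-13, -9]
ineg       [-13, 9]
bipush 0   [-13, 9, 0]
imul       [-13, 0]
imul       [0]
bipush 11  [0, 11]
imul       [0]
ineg       [0]
bipush 7   [0, 7]
iadd       [7]

7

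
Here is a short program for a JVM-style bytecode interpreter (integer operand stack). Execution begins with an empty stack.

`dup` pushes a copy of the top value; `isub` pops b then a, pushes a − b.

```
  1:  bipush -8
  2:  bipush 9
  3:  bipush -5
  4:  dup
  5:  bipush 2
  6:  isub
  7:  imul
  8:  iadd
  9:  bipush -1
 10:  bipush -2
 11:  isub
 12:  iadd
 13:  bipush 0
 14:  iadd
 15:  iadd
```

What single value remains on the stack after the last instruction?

37

bipush -8 : -8
bipush 9  : -8 9
bipush -5 : -8 9 -5
dup       : -8 9 -5 -5
bipush 2  : -8 9 -5 -5 2
isub      : -8 9 -5 -7
imul      : -8 9 35
iadd      : -8 44
bipush -1 : -8 44 -1
bipush -2 : -8 44 -1 -2
isub      : -8 44 1
iadd      : -8 45
bipush 0  : -8 45 0
iadd      : -8 45
iadd      : 37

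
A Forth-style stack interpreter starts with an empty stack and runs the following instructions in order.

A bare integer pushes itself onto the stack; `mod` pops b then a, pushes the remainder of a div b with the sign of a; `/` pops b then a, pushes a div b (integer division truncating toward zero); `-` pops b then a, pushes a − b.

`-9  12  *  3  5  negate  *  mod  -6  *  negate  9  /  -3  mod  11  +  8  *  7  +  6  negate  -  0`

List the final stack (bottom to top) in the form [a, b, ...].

[85, 0]

-9     → -9
12     → -9 12
*      → -108
3      → -108 3
5      → -108 3 5
negate → -108 3 -5
*      → -108 -15
mod    → -3
-6     → -3 -6
*      → 18
negate → -18
9      → -18 9
/      → -2
-3     → -2 -3
mod    → -2
11     → -2 11
+      → 9
8      → 9 8
*      → 72
7      → 72 7
+      → 79
6      → 79 6
negate → 79 -6
-      → 85
0      → 85 0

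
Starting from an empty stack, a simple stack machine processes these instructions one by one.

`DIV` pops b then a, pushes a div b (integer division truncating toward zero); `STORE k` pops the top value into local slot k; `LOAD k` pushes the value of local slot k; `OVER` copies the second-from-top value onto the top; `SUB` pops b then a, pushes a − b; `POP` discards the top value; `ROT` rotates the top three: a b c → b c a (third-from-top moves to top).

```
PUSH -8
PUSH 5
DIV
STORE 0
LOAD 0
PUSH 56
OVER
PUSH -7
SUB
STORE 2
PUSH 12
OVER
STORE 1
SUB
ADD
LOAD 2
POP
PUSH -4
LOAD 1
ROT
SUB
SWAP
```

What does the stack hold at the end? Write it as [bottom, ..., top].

PUSH -8 -> [-8]
PUSH 5  -> [-8, 5]
DIV     -> [-1]
STORE 0 -> []
LOAD 0  -> [-1]
PUSH 56 -> [-1, 56]
OVER    -> [-1, 56, -1]
PUSH -7 -> [-1, 56, -1, -7]
SUB     -> [-1, 56, 6]
STORE 2 -> [-1, 56]
PUSH 12 -> [-1, 56, 12]
OVER    -> [-1, 56, 12, 56]
STORE 1 -> [-1, 56, 12]
SUB     -> [-1, 44]
ADD     -> [43]
LOAD 2  -> [43, 6]
POP     -> [43]
PUSH -4 -> [43, -4]
LOAD 1  -> [43, -4, 56]
ROT     -> [-4, 56, 43]
SUB     -> [-4, 13]
SWAP    -> [13, -4]

[13, -4]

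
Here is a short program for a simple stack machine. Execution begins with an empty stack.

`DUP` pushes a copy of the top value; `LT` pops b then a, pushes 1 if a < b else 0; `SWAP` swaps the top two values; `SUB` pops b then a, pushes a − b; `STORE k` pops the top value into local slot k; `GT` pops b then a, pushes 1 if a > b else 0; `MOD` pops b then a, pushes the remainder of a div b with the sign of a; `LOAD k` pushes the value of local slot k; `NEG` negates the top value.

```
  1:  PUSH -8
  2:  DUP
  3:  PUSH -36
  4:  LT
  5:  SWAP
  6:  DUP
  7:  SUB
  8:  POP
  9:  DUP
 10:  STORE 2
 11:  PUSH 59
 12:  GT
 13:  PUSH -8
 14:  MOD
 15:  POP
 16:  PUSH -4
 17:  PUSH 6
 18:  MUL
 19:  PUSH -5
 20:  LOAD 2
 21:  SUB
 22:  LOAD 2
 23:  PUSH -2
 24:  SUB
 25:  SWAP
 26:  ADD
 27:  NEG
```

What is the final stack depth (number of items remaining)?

2

PUSH -8   -8
DUP       -8 -8
PUSH -36  -8 -8 -36
LT        -8 0
SWAP      0 -8
DUP       0 -8 -8
SUB       0 0
POP       0
DUP       0 0
STORE 2   0
PUSH 59   0 59
GT        0
PUSH -8   0 -8
MOD       0
POP       (empty)
PUSH -4   -4
PUSH 6    -4 6
MUL       -24
PUSH -5   -24 -5
LOAD 2    -24 -5 0
SUB       -24 -5
LOAD 2    -24 -5 0
PUSH -2   -24 -5 0 -2
SUB       -24 -5 2
SWAP      -24 2 -5
ADD       -24 -3
NEG       -24 3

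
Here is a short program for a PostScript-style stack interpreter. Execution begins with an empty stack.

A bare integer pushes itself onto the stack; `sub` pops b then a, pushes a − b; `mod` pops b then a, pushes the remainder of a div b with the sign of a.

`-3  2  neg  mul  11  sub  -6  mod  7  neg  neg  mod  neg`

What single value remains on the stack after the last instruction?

5

-3  → -3
2   → -3 2
neg → -3 -2
mul → 6
11  → 6 11
sub → -5
-6  → -5 -6
mod → -5
7   → -5 7
neg → -5 -7
neg → -5 7
mod → -5
neg → 5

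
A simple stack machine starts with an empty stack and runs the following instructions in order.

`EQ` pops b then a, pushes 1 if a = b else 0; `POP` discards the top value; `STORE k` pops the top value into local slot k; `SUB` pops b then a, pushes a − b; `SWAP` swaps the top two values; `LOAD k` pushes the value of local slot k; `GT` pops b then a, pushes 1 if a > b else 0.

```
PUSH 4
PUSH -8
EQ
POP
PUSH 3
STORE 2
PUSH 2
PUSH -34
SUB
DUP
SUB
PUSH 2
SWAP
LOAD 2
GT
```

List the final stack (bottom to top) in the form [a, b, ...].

PUSH 4   : [4]
PUSH -8  : [4, -8]
EQ       : [0]
POP      : []
PUSH 3   : [3]
STORE 2  : []
PUSH 2   : [2]
PUSH -34 : [2, -34]
SUB      : [36]
DUP      : [36, 36]
SUB      : [0]
PUSH 2   : [0, 2]
SWAP     : [2, 0]
LOAD 2   : [2, 0, 3]
GT       : [2, 0]

[2, 0]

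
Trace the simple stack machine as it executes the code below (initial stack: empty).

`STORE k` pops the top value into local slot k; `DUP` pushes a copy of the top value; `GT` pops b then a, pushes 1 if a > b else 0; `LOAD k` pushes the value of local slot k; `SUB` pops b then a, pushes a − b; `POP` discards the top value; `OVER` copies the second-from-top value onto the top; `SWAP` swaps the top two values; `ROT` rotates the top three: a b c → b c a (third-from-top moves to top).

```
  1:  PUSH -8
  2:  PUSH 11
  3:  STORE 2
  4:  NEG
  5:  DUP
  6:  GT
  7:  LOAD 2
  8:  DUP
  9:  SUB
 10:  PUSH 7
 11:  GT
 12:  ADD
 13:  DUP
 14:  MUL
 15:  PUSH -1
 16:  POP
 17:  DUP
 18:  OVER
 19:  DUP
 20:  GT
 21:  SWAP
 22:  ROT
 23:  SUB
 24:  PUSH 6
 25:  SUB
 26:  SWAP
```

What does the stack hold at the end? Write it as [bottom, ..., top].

[-6, 0]

PUSH -8 -> [-8]
PUSH 11 -> [-8, 11]
STORE 2 -> [-8]
NEG     -> [8]
DUP     -> [8, 8]
GT      -> [0]
LOAD 2  -> [0, 11]
DUP     -> [0, 11, 11]
SUB     -> [0, 0]
PUSH 7  -> [0, 0, 7]
GT      -> [0, 0]
ADD     -> [0]
DUP     -> [0, 0]
MUL     -> [0]
PUSH -1 -> [0, -1]
POP     -> [0]
DUP     -> [0, 0]
OVER    -> [0, 0, 0]
DUP     -> [0, 0, 0, 0]
GT      -> [0, 0, 0]
SWAP    -> [0, 0, 0]
ROT     -> [0, 0, 0]
SUB     -> [0, 0]
PUSH 6  -> [0, 0, 6]
SUB     -> [0, -6]
SWAP    -> [-6, 0]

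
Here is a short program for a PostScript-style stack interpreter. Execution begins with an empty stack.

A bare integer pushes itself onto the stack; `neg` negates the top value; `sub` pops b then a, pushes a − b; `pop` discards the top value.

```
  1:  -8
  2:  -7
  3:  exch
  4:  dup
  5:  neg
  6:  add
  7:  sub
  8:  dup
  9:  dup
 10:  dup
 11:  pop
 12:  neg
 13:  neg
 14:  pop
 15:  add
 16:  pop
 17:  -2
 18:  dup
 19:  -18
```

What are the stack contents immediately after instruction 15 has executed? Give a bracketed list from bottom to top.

-8   → -8
-7   → -8 -7
exch → -7 -8
dup  → -7 -8 -8
neg  → -7 -8 8
add  → -7 0
sub  → -7
dup  → -7 -7
dup  → -7 -7 -7
dup  → -7 -7 -7 -7
pop  → -7 -7 -7
neg  → -7 -7 7
neg  → -7 -7 -7
pop  → -7 -7
add  → -14

[-14]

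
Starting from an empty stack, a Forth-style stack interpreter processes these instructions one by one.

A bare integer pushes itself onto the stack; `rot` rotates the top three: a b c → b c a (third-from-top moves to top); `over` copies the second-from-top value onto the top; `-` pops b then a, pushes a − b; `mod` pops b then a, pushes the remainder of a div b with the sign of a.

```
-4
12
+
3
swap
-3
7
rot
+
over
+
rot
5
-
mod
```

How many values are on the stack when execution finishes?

2

-4   → -4
12   → -4 12
+    → 8
3    → 8 3
swap → 3 8
-3   → 3 8 -3
7    → 3 8 -3 7
rot  → 3 -3 7 8
+    → 3 -3 15
over → 3 -3 15 -3
+    → 3 -3 12
rot  → -3 12 3
5    → -3 12 3 5
-    → -3 12 -2
mod  → -3 0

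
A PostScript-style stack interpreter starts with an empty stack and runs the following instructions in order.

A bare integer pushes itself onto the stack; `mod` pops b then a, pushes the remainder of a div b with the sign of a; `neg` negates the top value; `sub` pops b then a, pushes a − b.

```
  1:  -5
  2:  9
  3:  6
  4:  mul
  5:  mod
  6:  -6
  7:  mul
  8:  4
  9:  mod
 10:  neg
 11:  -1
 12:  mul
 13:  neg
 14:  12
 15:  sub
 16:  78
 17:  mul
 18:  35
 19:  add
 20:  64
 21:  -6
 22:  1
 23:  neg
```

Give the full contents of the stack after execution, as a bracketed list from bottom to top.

[-1057, 64, -6, -1]

-5  → -5
9   → -5 9
6   → -5 9 6
mul → -5 54
mod → -5
-6  → -5 -6
mul → 30
4   → 30 4
mod → 2
neg → -2
-1  → -2 -1
mul → 2
neg → -2
12  → -2 12
sub → -14
78  → -14 78
mul → -1092
35  → -1092 35
add → -1057
64  → -1057 64
-6  → -1057 64 -6
1   → -1057 64 -6 1
neg → -1057 64 -6 -1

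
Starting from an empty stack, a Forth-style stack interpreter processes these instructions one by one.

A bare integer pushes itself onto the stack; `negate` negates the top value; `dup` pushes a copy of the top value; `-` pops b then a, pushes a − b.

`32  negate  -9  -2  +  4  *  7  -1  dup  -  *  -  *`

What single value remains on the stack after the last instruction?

32     : 32
negate : -32
-9     : -32 -9
-2     : -32 -9 -2
+      : -32 -11
4      : -32 -11 4
*      : -32 -44
7      : -32 -44 7
-1     : -32 -44 7 -1
dup    : -32 -44 7 -1 -1
-      : -32 -44 7 0
*      : -32 -44 0
-      : -32 -44
*      : 1408

1408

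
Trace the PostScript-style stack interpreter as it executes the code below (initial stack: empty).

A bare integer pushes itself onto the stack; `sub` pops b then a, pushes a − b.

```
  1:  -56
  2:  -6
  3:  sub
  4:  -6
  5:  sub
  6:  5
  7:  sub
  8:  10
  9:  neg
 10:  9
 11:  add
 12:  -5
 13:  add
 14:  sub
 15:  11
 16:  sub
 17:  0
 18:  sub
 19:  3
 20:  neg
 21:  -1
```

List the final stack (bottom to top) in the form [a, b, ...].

-56  -56
-6   -56 -6
sub  -50
-6   -50 -6
sub  -44
5    -44 5
sub  -49
10   -49 10
neg  -49 -10
9    -49 -10 9
add  -49 -1
-5   -49 -1 -5
add  -49 -6
sub  -43
11   -43 11
sub  -54
0    -54 0
sub  -54
3    -54 3
neg  -54 -3
-1   -54 -3 -1

[-54, -3, -1]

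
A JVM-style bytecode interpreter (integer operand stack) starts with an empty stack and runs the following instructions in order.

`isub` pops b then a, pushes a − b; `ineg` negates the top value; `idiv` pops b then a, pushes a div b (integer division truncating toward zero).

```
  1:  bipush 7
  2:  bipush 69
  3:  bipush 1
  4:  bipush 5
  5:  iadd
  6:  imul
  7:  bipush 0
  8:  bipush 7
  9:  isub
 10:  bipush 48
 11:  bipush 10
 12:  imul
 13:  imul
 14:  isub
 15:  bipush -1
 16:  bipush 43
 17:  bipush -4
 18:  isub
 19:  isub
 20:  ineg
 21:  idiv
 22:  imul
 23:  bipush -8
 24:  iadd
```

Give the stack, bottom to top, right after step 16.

[7, 3774, -1, 43]

bipush 7  : [7]
bipush 69 : [7, 69]
bipush 1  : [7, 69, 1]
bipush 5  : [7, 69, 1, 5]
iadd      : [7, 69, 6]
imul      : [7, 414]
bipush 0  : [7, 414, 0]
bipush 7  : [7, 414, 0, 7]
isub      : [7, 414, -7]
bipush 48 : [7, 414, -7, 48]
bipush 10 : [7, 414, -7, 48, 10]
imul      : [7, 414, -7, 480]
imul      : [7, 414, -3360]
isub      : [7, 3774]
bipush -1 : [7, 3774, -1]
bipush 43 : [7, 3774, -1, 43]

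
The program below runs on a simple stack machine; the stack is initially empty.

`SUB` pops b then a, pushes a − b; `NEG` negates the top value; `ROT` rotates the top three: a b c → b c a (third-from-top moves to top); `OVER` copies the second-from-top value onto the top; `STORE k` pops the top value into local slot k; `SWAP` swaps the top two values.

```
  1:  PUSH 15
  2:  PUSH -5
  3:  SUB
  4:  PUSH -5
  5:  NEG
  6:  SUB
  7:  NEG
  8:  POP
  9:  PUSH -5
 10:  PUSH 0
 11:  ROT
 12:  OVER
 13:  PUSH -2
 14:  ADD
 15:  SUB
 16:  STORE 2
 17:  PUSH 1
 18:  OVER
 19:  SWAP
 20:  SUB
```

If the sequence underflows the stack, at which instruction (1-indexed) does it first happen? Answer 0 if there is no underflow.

11

PUSH 15  [15]
PUSH -5  [15, -5]
SUB      [20]
PUSH -5  [20, -5]
NEG      [20, 5]
SUB      [15]
NEG      [-15]
POP      []
PUSH -5  [-5]
PUSH 0   [-5, 0]
ROT  — needs 3 operands, stack has 2 → underflow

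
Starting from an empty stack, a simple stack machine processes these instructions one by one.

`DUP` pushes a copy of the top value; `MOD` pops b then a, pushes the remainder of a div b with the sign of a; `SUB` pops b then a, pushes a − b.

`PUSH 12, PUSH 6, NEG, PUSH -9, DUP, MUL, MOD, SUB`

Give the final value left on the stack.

18

PUSH 12 -> 12
PUSH 6  -> 12 6
NEG     -> 12 -6
PUSH -9 -> 12 -6 -9
DUP     -> 12 -6 -9 -9
MUL     -> 12 -6 81
MOD     -> 12 -6
SUB     -> 18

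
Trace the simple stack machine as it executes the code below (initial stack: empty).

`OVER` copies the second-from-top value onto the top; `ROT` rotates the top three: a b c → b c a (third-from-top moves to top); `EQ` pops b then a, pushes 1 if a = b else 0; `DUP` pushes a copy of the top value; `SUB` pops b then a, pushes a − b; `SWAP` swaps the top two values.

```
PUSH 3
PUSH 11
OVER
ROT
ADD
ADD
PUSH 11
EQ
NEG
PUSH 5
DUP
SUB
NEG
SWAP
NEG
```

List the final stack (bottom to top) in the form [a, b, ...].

[0, 0]

PUSH 3  -> 3
PUSH 11 -> 3 11
OVER    -> 3 11 3
ROT     -> 11 3 3
ADD     -> 11 6
ADD     -> 17
PUSH 11 -> 17 11
EQ      -> 0
NEG     -> 0
PUSH 5  -> 0 5
DUP     -> 0 5 5
SUB     -> 0 0
NEG     -> 0 0
SWAP    -> 0 0
NEG     -> 0 0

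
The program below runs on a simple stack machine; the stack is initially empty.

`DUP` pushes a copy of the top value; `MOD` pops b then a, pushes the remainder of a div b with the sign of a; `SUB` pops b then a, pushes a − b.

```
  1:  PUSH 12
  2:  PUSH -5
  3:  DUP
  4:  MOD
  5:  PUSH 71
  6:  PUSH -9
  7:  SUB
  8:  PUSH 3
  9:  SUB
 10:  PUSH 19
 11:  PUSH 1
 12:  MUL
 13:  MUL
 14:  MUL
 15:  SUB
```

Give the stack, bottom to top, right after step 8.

[12, 0, 80, 3]

PUSH 12  12
PUSH -5  12 -5
DUP      12 -5 -5
MOD      12 0
PUSH 71  12 0 71
PUSH -9  12 0 71 -9
SUB      12 0 80
PUSH 3   12 0 80 3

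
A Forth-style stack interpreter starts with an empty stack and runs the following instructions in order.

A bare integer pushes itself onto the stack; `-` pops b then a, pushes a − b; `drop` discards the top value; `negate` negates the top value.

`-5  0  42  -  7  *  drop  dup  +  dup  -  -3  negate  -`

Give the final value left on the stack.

-3

-5     : -5
0      : -5 0
42     : -5 0 42
-      : -5 -42
7      : -5 -42 7
*      : -5 -294
drop   : -5
dup    : -5 -5
+      : -10
dup    : -10 -10
-      : 0
-3     : 0 -3
negate : 0 3
-      : -3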